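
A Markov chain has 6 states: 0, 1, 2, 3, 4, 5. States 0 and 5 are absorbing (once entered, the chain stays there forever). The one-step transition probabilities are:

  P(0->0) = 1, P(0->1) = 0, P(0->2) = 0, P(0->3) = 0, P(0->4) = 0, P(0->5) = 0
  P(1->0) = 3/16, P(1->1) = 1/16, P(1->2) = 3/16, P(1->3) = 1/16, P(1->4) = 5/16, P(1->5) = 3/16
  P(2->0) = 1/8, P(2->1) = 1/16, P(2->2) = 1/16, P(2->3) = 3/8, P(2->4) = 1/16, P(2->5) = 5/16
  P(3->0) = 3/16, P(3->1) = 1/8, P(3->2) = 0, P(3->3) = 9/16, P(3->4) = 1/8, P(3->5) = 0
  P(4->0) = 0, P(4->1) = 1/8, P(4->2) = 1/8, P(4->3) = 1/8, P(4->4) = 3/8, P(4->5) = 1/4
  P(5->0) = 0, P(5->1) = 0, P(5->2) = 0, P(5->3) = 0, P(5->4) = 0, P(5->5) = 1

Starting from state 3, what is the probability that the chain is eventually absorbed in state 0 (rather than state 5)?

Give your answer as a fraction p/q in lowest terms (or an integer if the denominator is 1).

Let a_i = P(absorbed in 0 | start in state i).
Boundary conditions: a_0 = 1, a_5 = 0.
For each transient state i, a_i = sum_j P(i->j) * a_j:
  a_1 = 3/16*a_0 + 1/16*a_1 + 3/16*a_2 + 1/16*a_3 + 5/16*a_4 + 3/16*a_5
  a_2 = 1/8*a_0 + 1/16*a_1 + 1/16*a_2 + 3/8*a_3 + 1/16*a_4 + 5/16*a_5
  a_3 = 3/16*a_0 + 1/8*a_1 + 0*a_2 + 9/16*a_3 + 1/8*a_4 + 0*a_5
  a_4 = 0*a_0 + 1/8*a_1 + 1/8*a_2 + 1/8*a_3 + 3/8*a_4 + 1/4*a_5

Substituting a_0 = 1 and a_5 = 0, rearrange to (I - Q) a = r where r[i] = P(i -> 0):
  [15/16, -3/16, -1/16, -5/16] . (a_1, a_2, a_3, a_4) = 3/16
  [-1/16, 15/16, -3/8, -1/16] . (a_1, a_2, a_3, a_4) = 1/8
  [-1/8, 0, 7/16, -1/8] . (a_1, a_2, a_3, a_4) = 3/16
  [-1/8, -1/8, -1/8, 5/8] . (a_1, a_2, a_3, a_4) = 0

Solving yields:
  a_1 = 37/86
  a_2 = 639/1462
  a_3 = 466/731
  a_4 = 220/731

Starting state is 3, so the absorption probability is a_3 = 466/731.

Answer: 466/731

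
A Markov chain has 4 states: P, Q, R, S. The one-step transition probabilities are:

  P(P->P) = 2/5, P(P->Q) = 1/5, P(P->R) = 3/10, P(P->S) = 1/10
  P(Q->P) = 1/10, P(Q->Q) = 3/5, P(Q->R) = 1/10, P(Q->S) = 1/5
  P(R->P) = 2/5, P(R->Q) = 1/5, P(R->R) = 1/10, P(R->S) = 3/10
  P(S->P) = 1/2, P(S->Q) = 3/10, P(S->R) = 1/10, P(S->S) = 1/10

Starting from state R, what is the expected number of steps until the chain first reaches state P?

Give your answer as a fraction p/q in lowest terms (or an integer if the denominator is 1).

Answer: 730/227

Derivation:
Let h_i = expected steps to first reach P from state i.
Boundary: h_P = 0.
First-step equations for the other states:
  h_Q = 1 + 1/10*h_P + 3/5*h_Q + 1/10*h_R + 1/5*h_S
  h_R = 1 + 2/5*h_P + 1/5*h_Q + 1/10*h_R + 3/10*h_S
  h_S = 1 + 1/2*h_P + 3/10*h_Q + 1/10*h_R + 1/10*h_S

Substituting h_P = 0 and rearranging gives the linear system (I - Q) h = 1:
  [2/5, -1/10, -1/5] . (h_Q, h_R, h_S) = 1
  [-1/5, 9/10, -3/10] . (h_Q, h_R, h_S) = 1
  [-3/10, -1/10, 9/10] . (h_Q, h_R, h_S) = 1

Solving yields:
  h_Q = 1100/227
  h_R = 730/227
  h_S = 700/227

Starting state is R, so the expected hitting time is h_R = 730/227.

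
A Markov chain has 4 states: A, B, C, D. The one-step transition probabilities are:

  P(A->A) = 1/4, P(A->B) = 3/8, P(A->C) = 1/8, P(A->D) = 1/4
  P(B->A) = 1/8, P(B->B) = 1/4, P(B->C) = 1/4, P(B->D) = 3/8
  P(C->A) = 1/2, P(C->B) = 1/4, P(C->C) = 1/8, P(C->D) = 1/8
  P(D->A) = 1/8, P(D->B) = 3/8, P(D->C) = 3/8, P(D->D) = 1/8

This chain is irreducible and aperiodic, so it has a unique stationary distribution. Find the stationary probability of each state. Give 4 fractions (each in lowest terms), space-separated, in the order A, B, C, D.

The stationary distribution satisfies pi = pi * P, i.e.:
  pi_A = 1/4*pi_A + 1/8*pi_B + 1/2*pi_C + 1/8*pi_D
  pi_B = 3/8*pi_A + 1/4*pi_B + 1/4*pi_C + 3/8*pi_D
  pi_C = 1/8*pi_A + 1/4*pi_B + 1/8*pi_C + 3/8*pi_D
  pi_D = 1/4*pi_A + 3/8*pi_B + 1/8*pi_C + 1/8*pi_D
with normalization: pi_A + pi_B + pi_C + pi_D = 1.

Using the first 3 balance equations plus normalization, the linear system A*pi = b is:
  [-3/4, 1/8, 1/2, 1/8] . pi = 0
  [3/8, -3/4, 1/4, 3/8] . pi = 0
  [1/8, 1/4, -7/8, 3/8] . pi = 0
  [1, 1, 1, 1] . pi = 1

Solving yields:
  pi_A = 161/677
  pi_B = 209/677
  pi_C = 150/677
  pi_D = 157/677

Verification (pi * P):
  161/677*1/4 + 209/677*1/8 + 150/677*1/2 + 157/677*1/8 = 161/677 = pi_A  (ok)
  161/677*3/8 + 209/677*1/4 + 150/677*1/4 + 157/677*3/8 = 209/677 = pi_B  (ok)
  161/677*1/8 + 209/677*1/4 + 150/677*1/8 + 157/677*3/8 = 150/677 = pi_C  (ok)
  161/677*1/4 + 209/677*3/8 + 150/677*1/8 + 157/677*1/8 = 157/677 = pi_D  (ok)

Answer: 161/677 209/677 150/677 157/677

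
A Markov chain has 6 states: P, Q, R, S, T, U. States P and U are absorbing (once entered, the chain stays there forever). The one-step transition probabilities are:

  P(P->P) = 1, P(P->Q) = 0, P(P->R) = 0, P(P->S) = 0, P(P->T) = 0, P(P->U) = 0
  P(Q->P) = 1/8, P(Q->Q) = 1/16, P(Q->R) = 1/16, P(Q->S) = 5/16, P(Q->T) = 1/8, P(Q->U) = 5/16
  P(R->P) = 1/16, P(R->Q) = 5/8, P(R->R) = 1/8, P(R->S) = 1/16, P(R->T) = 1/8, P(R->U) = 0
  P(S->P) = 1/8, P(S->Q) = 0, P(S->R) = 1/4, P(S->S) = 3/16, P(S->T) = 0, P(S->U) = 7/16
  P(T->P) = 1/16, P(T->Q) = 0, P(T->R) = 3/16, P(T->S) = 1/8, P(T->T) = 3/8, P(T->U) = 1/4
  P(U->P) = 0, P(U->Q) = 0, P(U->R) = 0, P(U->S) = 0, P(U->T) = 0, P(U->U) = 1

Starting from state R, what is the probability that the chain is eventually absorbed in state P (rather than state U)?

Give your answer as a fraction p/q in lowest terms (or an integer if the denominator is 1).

Let a_i = P(absorbed in P | start in state i).
Boundary conditions: a_P = 1, a_U = 0.
For each transient state i, a_i = sum_j P(i->j) * a_j:
  a_Q = 1/8*a_P + 1/16*a_Q + 1/16*a_R + 5/16*a_S + 1/8*a_T + 5/16*a_U
  a_R = 1/16*a_P + 5/8*a_Q + 1/8*a_R + 1/16*a_S + 1/8*a_T + 0*a_U
  a_S = 1/8*a_P + 0*a_Q + 1/4*a_R + 3/16*a_S + 0*a_T + 7/16*a_U
  a_T = 1/16*a_P + 0*a_Q + 3/16*a_R + 1/8*a_S + 3/8*a_T + 1/4*a_U

Substituting a_P = 1 and a_U = 0, rearrange to (I - Q) a = r where r[i] = P(i -> P):
  [15/16, -1/16, -5/16, -1/8] . (a_Q, a_R, a_S, a_T) = 1/8
  [-5/8, 7/8, -1/16, -1/8] . (a_Q, a_R, a_S, a_T) = 1/16
  [0, -1/4, 13/16, 0] . (a_Q, a_R, a_S, a_T) = 1/8
  [0, -3/16, -1/8, 5/8] . (a_Q, a_R, a_S, a_T) = 1/16

Solving yields:
  a_Q = 571/2105
  a_R = 134/421
  a_S = 106/421
  a_T = 207/842

Starting state is R, so the absorption probability is a_R = 134/421.

Answer: 134/421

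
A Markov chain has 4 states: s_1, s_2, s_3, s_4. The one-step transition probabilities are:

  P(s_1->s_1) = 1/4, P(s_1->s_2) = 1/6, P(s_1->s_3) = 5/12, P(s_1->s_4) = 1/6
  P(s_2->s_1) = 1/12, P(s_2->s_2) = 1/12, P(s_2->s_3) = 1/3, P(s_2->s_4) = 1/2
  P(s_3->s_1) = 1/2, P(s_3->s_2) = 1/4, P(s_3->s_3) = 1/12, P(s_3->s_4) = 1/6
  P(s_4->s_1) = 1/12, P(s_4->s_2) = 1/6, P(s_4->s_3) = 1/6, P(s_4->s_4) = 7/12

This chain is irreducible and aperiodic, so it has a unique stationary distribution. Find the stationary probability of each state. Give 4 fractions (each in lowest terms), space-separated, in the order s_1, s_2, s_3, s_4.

The stationary distribution satisfies pi = pi * P, i.e.:
  pi_s_1 = 1/4*pi_s_1 + 1/12*pi_s_2 + 1/2*pi_s_3 + 1/12*pi_s_4
  pi_s_2 = 1/6*pi_s_1 + 1/12*pi_s_2 + 1/4*pi_s_3 + 1/6*pi_s_4
  pi_s_3 = 5/12*pi_s_1 + 1/3*pi_s_2 + 1/12*pi_s_3 + 1/6*pi_s_4
  pi_s_4 = 1/6*pi_s_1 + 1/2*pi_s_2 + 1/6*pi_s_3 + 7/12*pi_s_4
with normalization: pi_s_1 + pi_s_2 + pi_s_3 + pi_s_4 = 1.

Using the first 3 balance equations plus normalization, the linear system A*pi = b is:
  [-3/4, 1/12, 1/2, 1/12] . pi = 0
  [1/6, -11/12, 1/4, 1/6] . pi = 0
  [5/12, 1/3, -11/12, 1/6] . pi = 0
  [1, 1, 1, 1] . pi = 1

Solving yields:
  pi_s_1 = 317/1475
  pi_s_2 = 253/1475
  pi_s_3 = 339/1475
  pi_s_4 = 566/1475

Verification (pi * P):
  317/1475*1/4 + 253/1475*1/12 + 339/1475*1/2 + 566/1475*1/12 = 317/1475 = pi_s_1  (ok)
  317/1475*1/6 + 253/1475*1/12 + 339/1475*1/4 + 566/1475*1/6 = 253/1475 = pi_s_2  (ok)
  317/1475*5/12 + 253/1475*1/3 + 339/1475*1/12 + 566/1475*1/6 = 339/1475 = pi_s_3  (ok)
  317/1475*1/6 + 253/1475*1/2 + 339/1475*1/6 + 566/1475*7/12 = 566/1475 = pi_s_4  (ok)

Answer: 317/1475 253/1475 339/1475 566/1475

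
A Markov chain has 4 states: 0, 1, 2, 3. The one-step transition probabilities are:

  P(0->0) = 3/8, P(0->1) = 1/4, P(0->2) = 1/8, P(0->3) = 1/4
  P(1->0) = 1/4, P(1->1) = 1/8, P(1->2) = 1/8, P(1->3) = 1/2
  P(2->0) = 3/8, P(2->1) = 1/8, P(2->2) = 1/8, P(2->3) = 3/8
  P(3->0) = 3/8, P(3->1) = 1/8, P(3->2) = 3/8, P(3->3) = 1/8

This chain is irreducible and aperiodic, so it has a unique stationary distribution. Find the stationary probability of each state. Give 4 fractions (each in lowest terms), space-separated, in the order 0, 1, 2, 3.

The stationary distribution satisfies pi = pi * P, i.e.:
  pi_0 = 3/8*pi_0 + 1/4*pi_1 + 3/8*pi_2 + 3/8*pi_3
  pi_1 = 1/4*pi_0 + 1/8*pi_1 + 1/8*pi_2 + 1/8*pi_3
  pi_2 = 1/8*pi_0 + 1/8*pi_1 + 1/8*pi_2 + 3/8*pi_3
  pi_3 = 1/4*pi_0 + 1/2*pi_1 + 3/8*pi_2 + 1/8*pi_3
with normalization: pi_0 + pi_1 + pi_2 + pi_3 = 1.

Using the first 3 balance equations plus normalization, the linear system A*pi = b is:
  [-5/8, 1/4, 3/8, 3/8] . pi = 0
  [1/4, -7/8, 1/8, 1/8] . pi = 0
  [1/8, 1/8, -7/8, 3/8] . pi = 0
  [1, 1, 1, 1] . pi = 1

Solving yields:
  pi_0 = 23/65
  pi_1 = 11/65
  pi_2 = 127/650
  pi_3 = 183/650

Verification (pi * P):
  23/65*3/8 + 11/65*1/4 + 127/650*3/8 + 183/650*3/8 = 23/65 = pi_0  (ok)
  23/65*1/4 + 11/65*1/8 + 127/650*1/8 + 183/650*1/8 = 11/65 = pi_1  (ok)
  23/65*1/8 + 11/65*1/8 + 127/650*1/8 + 183/650*3/8 = 127/650 = pi_2  (ok)
  23/65*1/4 + 11/65*1/2 + 127/650*3/8 + 183/650*1/8 = 183/650 = pi_3  (ok)

Answer: 23/65 11/65 127/650 183/650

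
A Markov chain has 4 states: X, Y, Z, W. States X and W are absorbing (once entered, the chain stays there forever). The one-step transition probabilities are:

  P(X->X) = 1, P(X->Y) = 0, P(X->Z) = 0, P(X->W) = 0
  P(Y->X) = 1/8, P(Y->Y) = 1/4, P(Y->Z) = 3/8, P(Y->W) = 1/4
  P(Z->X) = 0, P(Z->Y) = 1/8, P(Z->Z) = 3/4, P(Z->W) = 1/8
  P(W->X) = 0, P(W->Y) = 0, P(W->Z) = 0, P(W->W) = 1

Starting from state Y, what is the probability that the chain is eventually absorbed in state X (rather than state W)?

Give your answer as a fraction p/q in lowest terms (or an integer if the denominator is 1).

Answer: 2/9

Derivation:
Let a_i = P(absorbed in X | start in state i).
Boundary conditions: a_X = 1, a_W = 0.
For each transient state i, a_i = sum_j P(i->j) * a_j:
  a_Y = 1/8*a_X + 1/4*a_Y + 3/8*a_Z + 1/4*a_W
  a_Z = 0*a_X + 1/8*a_Y + 3/4*a_Z + 1/8*a_W

Substituting a_X = 1 and a_W = 0, rearrange to (I - Q) a = r where r[i] = P(i -> X):
  [3/4, -3/8] . (a_Y, a_Z) = 1/8
  [-1/8, 1/4] . (a_Y, a_Z) = 0

Solving yields:
  a_Y = 2/9
  a_Z = 1/9

Starting state is Y, so the absorption probability is a_Y = 2/9.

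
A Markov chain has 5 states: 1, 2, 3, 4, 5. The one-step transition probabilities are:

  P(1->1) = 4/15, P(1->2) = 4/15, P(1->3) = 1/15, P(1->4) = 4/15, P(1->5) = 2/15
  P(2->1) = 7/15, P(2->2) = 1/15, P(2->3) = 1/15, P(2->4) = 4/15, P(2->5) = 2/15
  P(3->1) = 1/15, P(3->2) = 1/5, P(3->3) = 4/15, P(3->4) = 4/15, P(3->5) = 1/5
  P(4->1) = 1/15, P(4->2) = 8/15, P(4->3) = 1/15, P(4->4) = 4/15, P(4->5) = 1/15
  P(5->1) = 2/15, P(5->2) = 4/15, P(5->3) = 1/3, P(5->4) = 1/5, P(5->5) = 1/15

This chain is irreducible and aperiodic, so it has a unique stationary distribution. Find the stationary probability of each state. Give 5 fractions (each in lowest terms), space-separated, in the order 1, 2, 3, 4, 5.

Answer: 1289/5616 511/1872 343/2808 727/2808 109/936

Derivation:
The stationary distribution satisfies pi = pi * P, i.e.:
  pi_1 = 4/15*pi_1 + 7/15*pi_2 + 1/15*pi_3 + 1/15*pi_4 + 2/15*pi_5
  pi_2 = 4/15*pi_1 + 1/15*pi_2 + 1/5*pi_3 + 8/15*pi_4 + 4/15*pi_5
  pi_3 = 1/15*pi_1 + 1/15*pi_2 + 4/15*pi_3 + 1/15*pi_4 + 1/3*pi_5
  pi_4 = 4/15*pi_1 + 4/15*pi_2 + 4/15*pi_3 + 4/15*pi_4 + 1/5*pi_5
  pi_5 = 2/15*pi_1 + 2/15*pi_2 + 1/5*pi_3 + 1/15*pi_4 + 1/15*pi_5
with normalization: pi_1 + pi_2 + pi_3 + pi_4 + pi_5 = 1.

Using the first 4 balance equations plus normalization, the linear system A*pi = b is:
  [-11/15, 7/15, 1/15, 1/15, 2/15] . pi = 0
  [4/15, -14/15, 1/5, 8/15, 4/15] . pi = 0
  [1/15, 1/15, -11/15, 1/15, 1/3] . pi = 0
  [4/15, 4/15, 4/15, -11/15, 1/5] . pi = 0
  [1, 1, 1, 1, 1] . pi = 1

Solving yields:
  pi_1 = 1289/5616
  pi_2 = 511/1872
  pi_3 = 343/2808
  pi_4 = 727/2808
  pi_5 = 109/936

Verification (pi * P):
  1289/5616*4/15 + 511/1872*7/15 + 343/2808*1/15 + 727/2808*1/15 + 109/936*2/15 = 1289/5616 = pi_1  (ok)
  1289/5616*4/15 + 511/1872*1/15 + 343/2808*1/5 + 727/2808*8/15 + 109/936*4/15 = 511/1872 = pi_2  (ok)
  1289/5616*1/15 + 511/1872*1/15 + 343/2808*4/15 + 727/2808*1/15 + 109/936*1/3 = 343/2808 = pi_3  (ok)
  1289/5616*4/15 + 511/1872*4/15 + 343/2808*4/15 + 727/2808*4/15 + 109/936*1/5 = 727/2808 = pi_4  (ok)
  1289/5616*2/15 + 511/1872*2/15 + 343/2808*1/5 + 727/2808*1/15 + 109/936*1/15 = 109/936 = pi_5  (ok)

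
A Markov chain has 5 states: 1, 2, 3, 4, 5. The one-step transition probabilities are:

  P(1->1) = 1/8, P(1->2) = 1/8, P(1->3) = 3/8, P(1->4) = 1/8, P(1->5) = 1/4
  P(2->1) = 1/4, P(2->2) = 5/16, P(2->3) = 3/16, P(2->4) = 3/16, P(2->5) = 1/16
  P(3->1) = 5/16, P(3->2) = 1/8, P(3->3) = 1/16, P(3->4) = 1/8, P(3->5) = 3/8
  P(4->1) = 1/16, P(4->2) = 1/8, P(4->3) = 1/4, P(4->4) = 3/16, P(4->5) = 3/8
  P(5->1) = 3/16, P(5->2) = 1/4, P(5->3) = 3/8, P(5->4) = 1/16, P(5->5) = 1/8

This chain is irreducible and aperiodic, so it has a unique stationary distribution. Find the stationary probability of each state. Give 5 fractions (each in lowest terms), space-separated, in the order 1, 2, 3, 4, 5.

The stationary distribution satisfies pi = pi * P, i.e.:
  pi_1 = 1/8*pi_1 + 1/4*pi_2 + 5/16*pi_3 + 1/16*pi_4 + 3/16*pi_5
  pi_2 = 1/8*pi_1 + 5/16*pi_2 + 1/8*pi_3 + 1/8*pi_4 + 1/4*pi_5
  pi_3 = 3/8*pi_1 + 3/16*pi_2 + 1/16*pi_3 + 1/4*pi_4 + 3/8*pi_5
  pi_4 = 1/8*pi_1 + 3/16*pi_2 + 1/8*pi_3 + 3/16*pi_4 + 1/16*pi_5
  pi_5 = 1/4*pi_1 + 1/16*pi_2 + 3/8*pi_3 + 3/8*pi_4 + 1/8*pi_5
with normalization: pi_1 + pi_2 + pi_3 + pi_4 + pi_5 = 1.

Using the first 4 balance equations plus normalization, the linear system A*pi = b is:
  [-7/8, 1/4, 5/16, 1/16, 3/16] . pi = 0
  [1/8, -11/16, 1/8, 1/8, 1/4] . pi = 0
  [3/8, 3/16, -15/16, 1/4, 3/8] . pi = 0
  [1/8, 3/16, 1/8, -13/16, 1/16] . pi = 0
  [1, 1, 1, 1, 1] . pi = 1

Solving yields:
  pi_1 = 7667/38099
  pi_2 = 7224/38099
  pi_3 = 9380/38099
  pi_4 = 4971/38099
  pi_5 = 8857/38099

Verification (pi * P):
  7667/38099*1/8 + 7224/38099*1/4 + 9380/38099*5/16 + 4971/38099*1/16 + 8857/38099*3/16 = 7667/38099 = pi_1  (ok)
  7667/38099*1/8 + 7224/38099*5/16 + 9380/38099*1/8 + 4971/38099*1/8 + 8857/38099*1/4 = 7224/38099 = pi_2  (ok)
  7667/38099*3/8 + 7224/38099*3/16 + 9380/38099*1/16 + 4971/38099*1/4 + 8857/38099*3/8 = 9380/38099 = pi_3  (ok)
  7667/38099*1/8 + 7224/38099*3/16 + 9380/38099*1/8 + 4971/38099*3/16 + 8857/38099*1/16 = 4971/38099 = pi_4  (ok)
  7667/38099*1/4 + 7224/38099*1/16 + 9380/38099*3/8 + 4971/38099*3/8 + 8857/38099*1/8 = 8857/38099 = pi_5  (ok)

Answer: 7667/38099 7224/38099 9380/38099 4971/38099 8857/38099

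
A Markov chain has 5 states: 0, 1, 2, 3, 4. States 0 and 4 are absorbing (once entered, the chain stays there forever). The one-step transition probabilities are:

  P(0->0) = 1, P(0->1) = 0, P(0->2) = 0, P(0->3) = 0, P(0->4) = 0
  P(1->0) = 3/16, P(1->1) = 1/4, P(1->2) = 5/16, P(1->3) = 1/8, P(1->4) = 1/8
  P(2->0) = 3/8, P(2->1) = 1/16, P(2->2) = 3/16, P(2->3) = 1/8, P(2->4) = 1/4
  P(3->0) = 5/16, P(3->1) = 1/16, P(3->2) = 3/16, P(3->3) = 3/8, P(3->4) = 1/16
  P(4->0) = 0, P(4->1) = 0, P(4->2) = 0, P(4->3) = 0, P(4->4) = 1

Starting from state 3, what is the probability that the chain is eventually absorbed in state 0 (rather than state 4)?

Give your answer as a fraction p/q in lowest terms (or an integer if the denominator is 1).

Answer: 1049/1396

Derivation:
Let a_i = P(absorbed in 0 | start in state i).
Boundary conditions: a_0 = 1, a_4 = 0.
For each transient state i, a_i = sum_j P(i->j) * a_j:
  a_1 = 3/16*a_0 + 1/4*a_1 + 5/16*a_2 + 1/8*a_3 + 1/8*a_4
  a_2 = 3/8*a_0 + 1/16*a_1 + 3/16*a_2 + 1/8*a_3 + 1/4*a_4
  a_3 = 5/16*a_0 + 1/16*a_1 + 3/16*a_2 + 3/8*a_3 + 1/16*a_4

Substituting a_0 = 1 and a_4 = 0, rearrange to (I - Q) a = r where r[i] = P(i -> 0):
  [3/4, -5/16, -1/8] . (a_1, a_2, a_3) = 3/16
  [-1/16, 13/16, -1/8] . (a_1, a_2, a_3) = 3/8
  [-1/16, -3/16, 5/8] . (a_1, a_2, a_3) = 5/16

Solving yields:
  a_1 = 222/349
  a_2 = 437/698
  a_3 = 1049/1396

Starting state is 3, so the absorption probability is a_3 = 1049/1396.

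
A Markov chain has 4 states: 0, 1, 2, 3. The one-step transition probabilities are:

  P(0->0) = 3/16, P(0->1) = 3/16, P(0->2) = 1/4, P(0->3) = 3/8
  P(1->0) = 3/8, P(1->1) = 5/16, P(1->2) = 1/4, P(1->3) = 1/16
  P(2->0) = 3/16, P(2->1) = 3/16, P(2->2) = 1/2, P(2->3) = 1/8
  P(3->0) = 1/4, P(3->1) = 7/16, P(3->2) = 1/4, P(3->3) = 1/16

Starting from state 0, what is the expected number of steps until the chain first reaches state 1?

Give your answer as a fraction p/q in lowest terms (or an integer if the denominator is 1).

Answer: 144/35

Derivation:
Let h_i = expected steps to first reach 1 from state i.
Boundary: h_1 = 0.
First-step equations for the other states:
  h_0 = 1 + 3/16*h_0 + 3/16*h_1 + 1/4*h_2 + 3/8*h_3
  h_2 = 1 + 3/16*h_0 + 3/16*h_1 + 1/2*h_2 + 1/8*h_3
  h_3 = 1 + 1/4*h_0 + 7/16*h_1 + 1/4*h_2 + 1/16*h_3

Substituting h_1 = 0 and rearranging gives the linear system (I - Q) h = 1:
  [13/16, -1/4, -3/8] . (h_0, h_2, h_3) = 1
  [-3/16, 1/2, -1/8] . (h_0, h_2, h_3) = 1
  [-1/4, -1/4, 15/16] . (h_0, h_2, h_3) = 1

Solving yields:
  h_0 = 144/35
  h_2 = 1072/245
  h_3 = 816/245

Starting state is 0, so the expected hitting time is h_0 = 144/35.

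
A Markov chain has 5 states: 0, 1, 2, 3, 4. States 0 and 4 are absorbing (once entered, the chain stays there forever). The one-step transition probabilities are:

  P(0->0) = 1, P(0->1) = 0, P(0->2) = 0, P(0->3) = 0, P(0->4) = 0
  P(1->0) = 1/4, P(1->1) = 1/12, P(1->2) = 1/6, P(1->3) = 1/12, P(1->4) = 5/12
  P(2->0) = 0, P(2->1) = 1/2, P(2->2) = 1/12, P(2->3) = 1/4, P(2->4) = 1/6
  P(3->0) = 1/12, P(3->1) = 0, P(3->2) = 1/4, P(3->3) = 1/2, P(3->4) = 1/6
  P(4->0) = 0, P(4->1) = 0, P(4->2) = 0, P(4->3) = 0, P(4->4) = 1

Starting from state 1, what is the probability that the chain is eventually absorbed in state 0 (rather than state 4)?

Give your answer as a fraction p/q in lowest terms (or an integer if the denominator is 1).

Let a_i = P(absorbed in 0 | start in state i).
Boundary conditions: a_0 = 1, a_4 = 0.
For each transient state i, a_i = sum_j P(i->j) * a_j:
  a_1 = 1/4*a_0 + 1/12*a_1 + 1/6*a_2 + 1/12*a_3 + 5/12*a_4
  a_2 = 0*a_0 + 1/2*a_1 + 1/12*a_2 + 1/4*a_3 + 1/6*a_4
  a_3 = 1/12*a_0 + 0*a_1 + 1/4*a_2 + 1/2*a_3 + 1/6*a_4

Substituting a_0 = 1 and a_4 = 0, rearrange to (I - Q) a = r where r[i] = P(i -> 0):
  [11/12, -1/6, -1/12] . (a_1, a_2, a_3) = 1/4
  [-1/2, 11/12, -1/4] . (a_1, a_2, a_3) = 0
  [0, -1/4, 1/2] . (a_1, a_2, a_3) = 1/12

Solving yields:
  a_1 = 188/537
  a_2 = 49/179
  a_3 = 163/537

Starting state is 1, so the absorption probability is a_1 = 188/537.

Answer: 188/537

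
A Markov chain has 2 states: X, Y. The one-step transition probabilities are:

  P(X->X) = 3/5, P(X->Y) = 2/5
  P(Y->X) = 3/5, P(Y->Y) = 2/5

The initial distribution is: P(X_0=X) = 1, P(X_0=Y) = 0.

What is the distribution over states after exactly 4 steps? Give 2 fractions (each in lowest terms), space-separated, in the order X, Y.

Propagating the distribution step by step (d_{t+1} = d_t * P):
d_0 = (X=1, Y=0)
  d_1[X] = 1*3/5 + 0*3/5 = 3/5
  d_1[Y] = 1*2/5 + 0*2/5 = 2/5
d_1 = (X=3/5, Y=2/5)
  d_2[X] = 3/5*3/5 + 2/5*3/5 = 3/5
  d_2[Y] = 3/5*2/5 + 2/5*2/5 = 2/5
d_2 = (X=3/5, Y=2/5)
  d_3[X] = 3/5*3/5 + 2/5*3/5 = 3/5
  d_3[Y] = 3/5*2/5 + 2/5*2/5 = 2/5
d_3 = (X=3/5, Y=2/5)
  d_4[X] = 3/5*3/5 + 2/5*3/5 = 3/5
  d_4[Y] = 3/5*2/5 + 2/5*2/5 = 2/5
d_4 = (X=3/5, Y=2/5)

Answer: 3/5 2/5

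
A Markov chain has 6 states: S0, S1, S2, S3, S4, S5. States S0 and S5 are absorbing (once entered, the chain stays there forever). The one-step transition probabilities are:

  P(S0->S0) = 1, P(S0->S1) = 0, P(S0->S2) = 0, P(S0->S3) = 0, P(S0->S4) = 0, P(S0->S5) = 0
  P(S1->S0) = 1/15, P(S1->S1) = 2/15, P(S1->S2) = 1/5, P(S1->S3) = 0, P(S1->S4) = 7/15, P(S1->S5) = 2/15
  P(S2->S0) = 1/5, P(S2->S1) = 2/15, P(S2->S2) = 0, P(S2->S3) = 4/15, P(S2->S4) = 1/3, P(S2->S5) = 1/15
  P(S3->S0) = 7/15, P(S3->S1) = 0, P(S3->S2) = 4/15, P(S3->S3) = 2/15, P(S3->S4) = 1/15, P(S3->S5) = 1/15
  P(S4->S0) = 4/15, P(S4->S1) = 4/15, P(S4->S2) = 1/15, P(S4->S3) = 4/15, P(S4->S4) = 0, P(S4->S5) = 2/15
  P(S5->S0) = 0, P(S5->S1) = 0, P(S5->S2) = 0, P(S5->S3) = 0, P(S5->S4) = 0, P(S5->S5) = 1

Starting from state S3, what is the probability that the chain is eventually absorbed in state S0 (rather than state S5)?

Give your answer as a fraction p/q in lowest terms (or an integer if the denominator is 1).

Let a_i = P(absorbed in S0 | start in state i).
Boundary conditions: a_S0 = 1, a_S5 = 0.
For each transient state i, a_i = sum_j P(i->j) * a_j:
  a_S1 = 1/15*a_S0 + 2/15*a_S1 + 1/5*a_S2 + 0*a_S3 + 7/15*a_S4 + 2/15*a_S5
  a_S2 = 1/5*a_S0 + 2/15*a_S1 + 0*a_S2 + 4/15*a_S3 + 1/3*a_S4 + 1/15*a_S5
  a_S3 = 7/15*a_S0 + 0*a_S1 + 4/15*a_S2 + 2/15*a_S3 + 1/15*a_S4 + 1/15*a_S5
  a_S4 = 4/15*a_S0 + 4/15*a_S1 + 1/15*a_S2 + 4/15*a_S3 + 0*a_S4 + 2/15*a_S5

Substituting a_S0 = 1 and a_S5 = 0, rearrange to (I - Q) a = r where r[i] = P(i -> S0):
  [13/15, -1/5, 0, -7/15] . (a_S1, a_S2, a_S3, a_S4) = 1/15
  [-2/15, 1, -4/15, -1/3] . (a_S1, a_S2, a_S3, a_S4) = 1/5
  [0, -4/15, 13/15, -1/15] . (a_S1, a_S2, a_S3, a_S4) = 7/15
  [-4/15, -1/15, -4/15, 1] . (a_S1, a_S2, a_S3, a_S4) = 4/15

Solving yields:
  a_S1 = 3865/6199
  a_S2 = 18219/24796
  a_S3 = 20293/24796
  a_S4 = 17361/24796

Starting state is S3, so the absorption probability is a_S3 = 20293/24796.

Answer: 20293/24796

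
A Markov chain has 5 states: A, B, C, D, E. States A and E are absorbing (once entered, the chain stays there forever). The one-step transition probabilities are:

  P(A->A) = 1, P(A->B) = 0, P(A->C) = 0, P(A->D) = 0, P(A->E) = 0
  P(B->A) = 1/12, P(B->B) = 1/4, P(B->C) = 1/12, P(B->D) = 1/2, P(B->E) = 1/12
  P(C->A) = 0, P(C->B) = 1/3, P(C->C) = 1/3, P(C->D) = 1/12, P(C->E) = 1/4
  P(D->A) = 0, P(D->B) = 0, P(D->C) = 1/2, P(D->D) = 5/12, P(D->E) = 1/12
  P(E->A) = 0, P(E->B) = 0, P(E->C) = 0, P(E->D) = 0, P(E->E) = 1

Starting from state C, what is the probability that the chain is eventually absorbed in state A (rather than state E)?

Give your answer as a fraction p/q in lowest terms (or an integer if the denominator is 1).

Let a_i = P(absorbed in A | start in state i).
Boundary conditions: a_A = 1, a_E = 0.
For each transient state i, a_i = sum_j P(i->j) * a_j:
  a_B = 1/12*a_A + 1/4*a_B + 1/12*a_C + 1/2*a_D + 1/12*a_E
  a_C = 0*a_A + 1/3*a_B + 1/3*a_C + 1/12*a_D + 1/4*a_E
  a_D = 0*a_A + 0*a_B + 1/2*a_C + 5/12*a_D + 1/12*a_E

Substituting a_A = 1 and a_E = 0, rearrange to (I - Q) a = r where r[i] = P(i -> A):
  [3/4, -1/12, -1/2] . (a_B, a_C, a_D) = 1/12
  [-1/3, 2/3, -1/12] . (a_B, a_C, a_D) = 0
  [0, -1/2, 7/12] . (a_B, a_C, a_D) = 0

Solving yields:
  a_B = 25/139
  a_C = 14/139
  a_D = 12/139

Starting state is C, so the absorption probability is a_C = 14/139.

Answer: 14/139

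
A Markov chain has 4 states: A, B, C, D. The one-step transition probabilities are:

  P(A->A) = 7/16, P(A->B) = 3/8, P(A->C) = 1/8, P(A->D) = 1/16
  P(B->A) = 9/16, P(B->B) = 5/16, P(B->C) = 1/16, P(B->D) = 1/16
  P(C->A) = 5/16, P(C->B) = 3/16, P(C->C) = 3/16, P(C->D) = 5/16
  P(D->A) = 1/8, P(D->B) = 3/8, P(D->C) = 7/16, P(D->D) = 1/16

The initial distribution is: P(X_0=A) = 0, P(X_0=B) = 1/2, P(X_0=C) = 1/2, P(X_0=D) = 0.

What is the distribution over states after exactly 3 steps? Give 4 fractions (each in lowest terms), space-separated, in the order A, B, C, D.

Propagating the distribution step by step (d_{t+1} = d_t * P):
d_0 = (A=0, B=1/2, C=1/2, D=0)
  d_1[A] = 0*7/16 + 1/2*9/16 + 1/2*5/16 + 0*1/8 = 7/16
  d_1[B] = 0*3/8 + 1/2*5/16 + 1/2*3/16 + 0*3/8 = 1/4
  d_1[C] = 0*1/8 + 1/2*1/16 + 1/2*3/16 + 0*7/16 = 1/8
  d_1[D] = 0*1/16 + 1/2*1/16 + 1/2*5/16 + 0*1/16 = 3/16
d_1 = (A=7/16, B=1/4, C=1/8, D=3/16)
  d_2[A] = 7/16*7/16 + 1/4*9/16 + 1/8*5/16 + 3/16*1/8 = 101/256
  d_2[B] = 7/16*3/8 + 1/4*5/16 + 1/8*3/16 + 3/16*3/8 = 43/128
  d_2[C] = 7/16*1/8 + 1/4*1/16 + 1/8*3/16 + 3/16*7/16 = 45/256
  d_2[D] = 7/16*1/16 + 1/4*1/16 + 1/8*5/16 + 3/16*1/16 = 3/32
d_2 = (A=101/256, B=43/128, C=45/256, D=3/32)
  d_3[A] = 101/256*7/16 + 43/128*9/16 + 45/256*5/16 + 3/32*1/8 = 877/2048
  d_3[B] = 101/256*3/8 + 43/128*5/16 + 45/256*3/16 + 3/32*3/8 = 1315/4096
  d_3[C] = 101/256*1/8 + 43/128*1/16 + 45/256*3/16 + 3/32*7/16 = 591/4096
  d_3[D] = 101/256*1/16 + 43/128*1/16 + 45/256*5/16 + 3/32*1/16 = 109/1024
d_3 = (A=877/2048, B=1315/4096, C=591/4096, D=109/1024)

Answer: 877/2048 1315/4096 591/4096 109/1024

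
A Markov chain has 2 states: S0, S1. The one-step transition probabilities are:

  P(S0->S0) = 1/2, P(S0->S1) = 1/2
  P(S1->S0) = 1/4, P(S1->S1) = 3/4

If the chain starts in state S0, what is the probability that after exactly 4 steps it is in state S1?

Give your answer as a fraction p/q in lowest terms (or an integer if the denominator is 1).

Answer: 85/128

Derivation:
Computing P^4 by repeated multiplication:
P^1 =
  S0: [1/2, 1/2]
  S1: [1/4, 3/4]
P^2 =
  S0: [3/8, 5/8]
  S1: [5/16, 11/16]
P^3 =
  S0: [11/32, 21/32]
  S1: [21/64, 43/64]
P^4 =
  S0: [43/128, 85/128]
  S1: [85/256, 171/256]

(P^4)[S0 -> S1] = 85/128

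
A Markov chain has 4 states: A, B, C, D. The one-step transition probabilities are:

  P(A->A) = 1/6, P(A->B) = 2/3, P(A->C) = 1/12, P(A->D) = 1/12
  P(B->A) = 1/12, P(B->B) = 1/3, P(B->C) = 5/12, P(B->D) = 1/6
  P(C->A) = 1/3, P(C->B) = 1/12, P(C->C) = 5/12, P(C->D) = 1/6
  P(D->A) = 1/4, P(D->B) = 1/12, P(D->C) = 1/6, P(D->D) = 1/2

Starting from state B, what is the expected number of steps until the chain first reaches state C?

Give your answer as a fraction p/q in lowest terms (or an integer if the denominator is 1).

Let h_i = expected steps to first reach C from state i.
Boundary: h_C = 0.
First-step equations for the other states:
  h_A = 1 + 1/6*h_A + 2/3*h_B + 1/12*h_C + 1/12*h_D
  h_B = 1 + 1/12*h_A + 1/3*h_B + 5/12*h_C + 1/6*h_D
  h_D = 1 + 1/4*h_A + 1/12*h_B + 1/6*h_C + 1/2*h_D

Substituting h_C = 0 and rearranging gives the linear system (I - Q) h = 1:
  [5/6, -2/3, -1/12] . (h_A, h_B, h_D) = 1
  [-1/12, 2/3, -1/6] . (h_A, h_B, h_D) = 1
  [-1/4, -1/12, 1/2] . (h_A, h_B, h_D) = 1

Solving yields:
  h_A = 476/113
  h_B = 360/113
  h_D = 524/113

Starting state is B, so the expected hitting time is h_B = 360/113.

Answer: 360/113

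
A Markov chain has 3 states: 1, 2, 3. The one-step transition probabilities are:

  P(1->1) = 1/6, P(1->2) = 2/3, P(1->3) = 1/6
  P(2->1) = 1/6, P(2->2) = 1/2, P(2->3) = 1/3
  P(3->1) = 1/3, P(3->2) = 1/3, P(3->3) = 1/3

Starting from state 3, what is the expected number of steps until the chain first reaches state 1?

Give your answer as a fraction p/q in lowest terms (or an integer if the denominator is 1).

Let h_i = expected steps to first reach 1 from state i.
Boundary: h_1 = 0.
First-step equations for the other states:
  h_2 = 1 + 1/6*h_1 + 1/2*h_2 + 1/3*h_3
  h_3 = 1 + 1/3*h_1 + 1/3*h_2 + 1/3*h_3

Substituting h_1 = 0 and rearranging gives the linear system (I - Q) h = 1:
  [1/2, -1/3] . (h_2, h_3) = 1
  [-1/3, 2/3] . (h_2, h_3) = 1

Solving yields:
  h_2 = 9/2
  h_3 = 15/4

Starting state is 3, so the expected hitting time is h_3 = 15/4.

Answer: 15/4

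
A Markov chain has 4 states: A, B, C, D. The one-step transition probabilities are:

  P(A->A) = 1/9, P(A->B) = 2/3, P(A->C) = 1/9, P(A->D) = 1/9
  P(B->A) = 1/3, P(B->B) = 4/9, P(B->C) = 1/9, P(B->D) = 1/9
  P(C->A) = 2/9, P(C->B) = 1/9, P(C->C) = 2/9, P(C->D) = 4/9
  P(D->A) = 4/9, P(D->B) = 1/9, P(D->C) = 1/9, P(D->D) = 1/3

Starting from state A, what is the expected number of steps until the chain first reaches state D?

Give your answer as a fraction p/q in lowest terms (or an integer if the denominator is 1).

Answer: 72/11

Derivation:
Let h_i = expected steps to first reach D from state i.
Boundary: h_D = 0.
First-step equations for the other states:
  h_A = 1 + 1/9*h_A + 2/3*h_B + 1/9*h_C + 1/9*h_D
  h_B = 1 + 1/3*h_A + 4/9*h_B + 1/9*h_C + 1/9*h_D
  h_C = 1 + 2/9*h_A + 1/9*h_B + 2/9*h_C + 4/9*h_D

Substituting h_D = 0 and rearranging gives the linear system (I - Q) h = 1:
  [8/9, -2/3, -1/9] . (h_A, h_B, h_C) = 1
  [-1/3, 5/9, -1/9] . (h_A, h_B, h_C) = 1
  [-2/9, -1/9, 7/9] . (h_A, h_B, h_C) = 1

Solving yields:
  h_A = 72/11
  h_B = 72/11
  h_C = 45/11

Starting state is A, so the expected hitting time is h_A = 72/11.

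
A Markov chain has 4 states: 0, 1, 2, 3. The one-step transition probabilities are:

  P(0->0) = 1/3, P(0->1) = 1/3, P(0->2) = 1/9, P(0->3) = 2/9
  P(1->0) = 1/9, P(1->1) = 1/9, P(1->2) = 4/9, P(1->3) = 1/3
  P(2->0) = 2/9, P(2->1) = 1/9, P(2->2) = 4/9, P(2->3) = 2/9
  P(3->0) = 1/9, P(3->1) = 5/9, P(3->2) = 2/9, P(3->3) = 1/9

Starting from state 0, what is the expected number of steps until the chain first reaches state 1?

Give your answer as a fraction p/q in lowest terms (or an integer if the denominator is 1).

Let h_i = expected steps to first reach 1 from state i.
Boundary: h_1 = 0.
First-step equations for the other states:
  h_0 = 1 + 1/3*h_0 + 1/3*h_1 + 1/9*h_2 + 2/9*h_3
  h_2 = 1 + 2/9*h_0 + 1/9*h_1 + 4/9*h_2 + 2/9*h_3
  h_3 = 1 + 1/9*h_0 + 5/9*h_1 + 2/9*h_2 + 1/9*h_3

Substituting h_1 = 0 and rearranging gives the linear system (I - Q) h = 1:
  [2/3, -1/9, -2/9] . (h_0, h_2, h_3) = 1
  [-2/9, 5/9, -2/9] . (h_0, h_2, h_3) = 1
  [-1/9, -2/9, 8/9] . (h_0, h_2, h_3) = 1

Solving yields:
  h_0 = 3
  h_2 = 4
  h_3 = 5/2

Starting state is 0, so the expected hitting time is h_0 = 3.

Answer: 3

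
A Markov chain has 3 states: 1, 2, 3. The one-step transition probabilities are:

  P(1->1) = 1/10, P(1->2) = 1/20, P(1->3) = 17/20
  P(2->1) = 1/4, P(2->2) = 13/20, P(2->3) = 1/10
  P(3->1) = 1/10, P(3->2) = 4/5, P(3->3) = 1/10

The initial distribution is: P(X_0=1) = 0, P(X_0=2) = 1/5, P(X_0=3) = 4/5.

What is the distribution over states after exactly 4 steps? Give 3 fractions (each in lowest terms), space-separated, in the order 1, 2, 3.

Answer: 146039/800000 461131/800000 19283/80000

Derivation:
Propagating the distribution step by step (d_{t+1} = d_t * P):
d_0 = (1=0, 2=1/5, 3=4/5)
  d_1[1] = 0*1/10 + 1/5*1/4 + 4/5*1/10 = 13/100
  d_1[2] = 0*1/20 + 1/5*13/20 + 4/5*4/5 = 77/100
  d_1[3] = 0*17/20 + 1/5*1/10 + 4/5*1/10 = 1/10
d_1 = (1=13/100, 2=77/100, 3=1/10)
  d_2[1] = 13/100*1/10 + 77/100*1/4 + 1/10*1/10 = 431/2000
  d_2[2] = 13/100*1/20 + 77/100*13/20 + 1/10*4/5 = 587/1000
  d_2[3] = 13/100*17/20 + 77/100*1/10 + 1/10*1/10 = 79/400
d_2 = (1=431/2000, 2=587/1000, 3=79/400)
  d_3[1] = 431/2000*1/10 + 587/1000*1/4 + 79/400*1/10 = 3761/20000
  d_3[2] = 431/2000*1/20 + 587/1000*13/20 + 79/400*4/5 = 22013/40000
  d_3[3] = 431/2000*17/20 + 587/1000*1/10 + 79/400*1/10 = 2093/8000
d_3 = (1=3761/20000, 2=22013/40000, 3=2093/8000)
  d_4[1] = 3761/20000*1/10 + 22013/40000*1/4 + 2093/8000*1/10 = 146039/800000
  d_4[2] = 3761/20000*1/20 + 22013/40000*13/20 + 2093/8000*4/5 = 461131/800000
  d_4[3] = 3761/20000*17/20 + 22013/40000*1/10 + 2093/8000*1/10 = 19283/80000
d_4 = (1=146039/800000, 2=461131/800000, 3=19283/80000)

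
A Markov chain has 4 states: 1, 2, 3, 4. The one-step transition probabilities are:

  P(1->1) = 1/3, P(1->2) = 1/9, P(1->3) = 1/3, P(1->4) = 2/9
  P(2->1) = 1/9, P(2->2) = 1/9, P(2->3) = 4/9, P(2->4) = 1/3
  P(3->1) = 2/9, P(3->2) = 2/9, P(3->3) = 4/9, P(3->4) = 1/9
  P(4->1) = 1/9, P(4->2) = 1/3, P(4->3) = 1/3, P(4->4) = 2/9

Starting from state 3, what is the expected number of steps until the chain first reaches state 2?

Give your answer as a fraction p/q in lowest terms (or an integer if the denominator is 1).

Answer: 117/25

Derivation:
Let h_i = expected steps to first reach 2 from state i.
Boundary: h_2 = 0.
First-step equations for the other states:
  h_1 = 1 + 1/3*h_1 + 1/9*h_2 + 1/3*h_3 + 2/9*h_4
  h_3 = 1 + 2/9*h_1 + 2/9*h_2 + 4/9*h_3 + 1/9*h_4
  h_4 = 1 + 1/9*h_1 + 1/3*h_2 + 1/3*h_3 + 2/9*h_4

Substituting h_2 = 0 and rearranging gives the linear system (I - Q) h = 1:
  [2/3, -1/3, -2/9] . (h_1, h_3, h_4) = 1
  [-2/9, 5/9, -1/9] . (h_1, h_3, h_4) = 1
  [-1/9, -1/3, 7/9] . (h_1, h_3, h_4) = 1

Solving yields:
  h_1 = 648/125
  h_3 = 117/25
  h_4 = 504/125

Starting state is 3, so the expected hitting time is h_3 = 117/25.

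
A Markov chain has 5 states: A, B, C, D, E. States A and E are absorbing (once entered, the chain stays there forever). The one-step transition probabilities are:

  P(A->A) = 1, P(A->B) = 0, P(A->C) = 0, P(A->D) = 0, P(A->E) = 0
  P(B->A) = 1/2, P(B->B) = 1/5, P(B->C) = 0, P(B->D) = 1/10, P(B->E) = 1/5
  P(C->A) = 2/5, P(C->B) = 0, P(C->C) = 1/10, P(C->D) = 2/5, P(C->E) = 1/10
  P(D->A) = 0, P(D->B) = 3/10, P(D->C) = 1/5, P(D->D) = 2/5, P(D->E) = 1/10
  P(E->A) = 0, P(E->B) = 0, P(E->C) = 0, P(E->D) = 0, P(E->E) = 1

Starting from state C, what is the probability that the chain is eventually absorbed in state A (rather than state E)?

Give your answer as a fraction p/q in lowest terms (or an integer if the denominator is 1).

Answer: 240/341

Derivation:
Let a_i = P(absorbed in A | start in state i).
Boundary conditions: a_A = 1, a_E = 0.
For each transient state i, a_i = sum_j P(i->j) * a_j:
  a_B = 1/2*a_A + 1/5*a_B + 0*a_C + 1/10*a_D + 1/5*a_E
  a_C = 2/5*a_A + 0*a_B + 1/10*a_C + 2/5*a_D + 1/10*a_E
  a_D = 0*a_A + 3/10*a_B + 1/5*a_C + 2/5*a_D + 1/10*a_E

Substituting a_A = 1 and a_E = 0, rearrange to (I - Q) a = r where r[i] = P(i -> A):
  [4/5, 0, -1/10] . (a_B, a_C, a_D) = 1/2
  [0, 9/10, -2/5] . (a_B, a_C, a_D) = 2/5
  [-3/10, -1/5, 3/5] . (a_B, a_C, a_D) = 0

Solving yields:
  a_B = 238/341
  a_C = 240/341
  a_D = 199/341

Starting state is C, so the absorption probability is a_C = 240/341.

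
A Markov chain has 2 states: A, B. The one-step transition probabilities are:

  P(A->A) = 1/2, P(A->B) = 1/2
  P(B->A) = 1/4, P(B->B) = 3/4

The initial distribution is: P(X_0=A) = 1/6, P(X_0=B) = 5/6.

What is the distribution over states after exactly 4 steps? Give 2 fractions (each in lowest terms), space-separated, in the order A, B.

Propagating the distribution step by step (d_{t+1} = d_t * P):
d_0 = (A=1/6, B=5/6)
  d_1[A] = 1/6*1/2 + 5/6*1/4 = 7/24
  d_1[B] = 1/6*1/2 + 5/6*3/4 = 17/24
d_1 = (A=7/24, B=17/24)
  d_2[A] = 7/24*1/2 + 17/24*1/4 = 31/96
  d_2[B] = 7/24*1/2 + 17/24*3/4 = 65/96
d_2 = (A=31/96, B=65/96)
  d_3[A] = 31/96*1/2 + 65/96*1/4 = 127/384
  d_3[B] = 31/96*1/2 + 65/96*3/4 = 257/384
d_3 = (A=127/384, B=257/384)
  d_4[A] = 127/384*1/2 + 257/384*1/4 = 511/1536
  d_4[B] = 127/384*1/2 + 257/384*3/4 = 1025/1536
d_4 = (A=511/1536, B=1025/1536)

Answer: 511/1536 1025/1536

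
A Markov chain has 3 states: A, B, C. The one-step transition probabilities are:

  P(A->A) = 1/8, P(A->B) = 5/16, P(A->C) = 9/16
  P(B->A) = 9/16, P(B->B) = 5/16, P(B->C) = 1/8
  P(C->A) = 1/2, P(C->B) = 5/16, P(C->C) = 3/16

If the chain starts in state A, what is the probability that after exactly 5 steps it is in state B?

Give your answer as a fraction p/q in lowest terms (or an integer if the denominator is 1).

Answer: 5/16

Derivation:
Computing P^5 by repeated multiplication:
P^1 =
  A: [1/8, 5/16, 9/16]
  B: [9/16, 5/16, 1/8]
  C: [1/2, 5/16, 3/16]
P^2 =
  A: [121/256, 5/16, 55/256]
  B: [79/256, 5/16, 97/256]
  C: [85/256, 5/16, 91/256]
P^3 =
  A: [701/2048, 5/16, 707/2048]
  B: [827/2048, 5/16, 581/2048]
  C: [809/2048, 5/16, 599/2048]
P^4 =
  A: [6409/16384, 5/16, 4855/16384]
  B: [6031/16384, 5/16, 5233/16384]
  C: [6085/16384, 5/16, 5179/16384]
P^5 =
  A: [48869/131072, 5/16, 41243/131072]
  B: [50003/131072, 5/16, 40109/131072]
  C: [49841/131072, 5/16, 40271/131072]

(P^5)[A -> B] = 5/16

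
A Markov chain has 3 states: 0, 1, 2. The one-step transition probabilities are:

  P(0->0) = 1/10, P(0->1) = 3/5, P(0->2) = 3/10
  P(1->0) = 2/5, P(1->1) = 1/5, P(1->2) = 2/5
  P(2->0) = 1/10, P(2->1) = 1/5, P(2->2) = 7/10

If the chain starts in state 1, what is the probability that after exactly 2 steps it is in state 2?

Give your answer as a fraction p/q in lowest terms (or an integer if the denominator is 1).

Computing P^2 by repeated multiplication:
P^1 =
  0: [1/10, 3/5, 3/10]
  1: [2/5, 1/5, 2/5]
  2: [1/10, 1/5, 7/10]
P^2 =
  0: [7/25, 6/25, 12/25]
  1: [4/25, 9/25, 12/25]
  2: [4/25, 6/25, 3/5]

(P^2)[1 -> 2] = 12/25

Answer: 12/25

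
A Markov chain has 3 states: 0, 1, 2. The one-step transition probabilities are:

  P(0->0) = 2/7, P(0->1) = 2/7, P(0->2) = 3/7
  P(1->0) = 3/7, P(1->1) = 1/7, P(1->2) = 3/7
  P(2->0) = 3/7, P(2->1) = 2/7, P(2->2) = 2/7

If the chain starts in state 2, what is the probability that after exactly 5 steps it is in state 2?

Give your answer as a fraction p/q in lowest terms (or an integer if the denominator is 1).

Computing P^5 by repeated multiplication:
P^1 =
  0: [2/7, 2/7, 3/7]
  1: [3/7, 1/7, 3/7]
  2: [3/7, 2/7, 2/7]
P^2 =
  0: [19/49, 12/49, 18/49]
  1: [18/49, 13/49, 18/49]
  2: [18/49, 12/49, 19/49]
P^3 =
  0: [128/343, 86/343, 129/343]
  1: [129/343, 85/343, 129/343]
  2: [129/343, 86/343, 128/343]
P^4 =
  0: [901/2401, 600/2401, 900/2401]
  1: [900/2401, 601/2401, 900/2401]
  2: [900/2401, 600/2401, 901/2401]
P^5 =
  0: [6302/16807, 4202/16807, 6303/16807]
  1: [6303/16807, 4201/16807, 6303/16807]
  2: [6303/16807, 4202/16807, 6302/16807]

(P^5)[2 -> 2] = 6302/16807

Answer: 6302/16807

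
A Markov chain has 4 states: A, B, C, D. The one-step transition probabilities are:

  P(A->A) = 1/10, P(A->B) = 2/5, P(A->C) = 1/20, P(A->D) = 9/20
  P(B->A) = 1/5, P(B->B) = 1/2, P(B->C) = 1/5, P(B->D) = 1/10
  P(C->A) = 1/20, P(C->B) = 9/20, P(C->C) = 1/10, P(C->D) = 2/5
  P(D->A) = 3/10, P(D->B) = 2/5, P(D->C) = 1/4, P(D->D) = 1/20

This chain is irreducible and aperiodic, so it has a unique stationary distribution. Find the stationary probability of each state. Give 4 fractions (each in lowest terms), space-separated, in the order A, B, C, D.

The stationary distribution satisfies pi = pi * P, i.e.:
  pi_A = 1/10*pi_A + 1/5*pi_B + 1/20*pi_C + 3/10*pi_D
  pi_B = 2/5*pi_A + 1/2*pi_B + 9/20*pi_C + 2/5*pi_D
  pi_C = 1/20*pi_A + 1/5*pi_B + 1/10*pi_C + 1/4*pi_D
  pi_D = 9/20*pi_A + 1/10*pi_B + 2/5*pi_C + 1/20*pi_D
with normalization: pi_A + pi_B + pi_C + pi_D = 1.

Using the first 3 balance equations plus normalization, the linear system A*pi = b is:
  [-9/10, 1/5, 1/20, 3/10] . pi = 0
  [2/5, -1/2, 9/20, 2/5] . pi = 0
  [1/20, 1/5, -9/10, 1/4] . pi = 0
  [1, 1, 1, 1] . pi = 1

Solving yields:
  pi_A = 851/4796
  pi_B = 544/1199
  pi_C = 200/1199
  pi_D = 969/4796

Verification (pi * P):
  851/4796*1/10 + 544/1199*1/5 + 200/1199*1/20 + 969/4796*3/10 = 851/4796 = pi_A  (ok)
  851/4796*2/5 + 544/1199*1/2 + 200/1199*9/20 + 969/4796*2/5 = 544/1199 = pi_B  (ok)
  851/4796*1/20 + 544/1199*1/5 + 200/1199*1/10 + 969/4796*1/4 = 200/1199 = pi_C  (ok)
  851/4796*9/20 + 544/1199*1/10 + 200/1199*2/5 + 969/4796*1/20 = 969/4796 = pi_D  (ok)

Answer: 851/4796 544/1199 200/1199 969/4796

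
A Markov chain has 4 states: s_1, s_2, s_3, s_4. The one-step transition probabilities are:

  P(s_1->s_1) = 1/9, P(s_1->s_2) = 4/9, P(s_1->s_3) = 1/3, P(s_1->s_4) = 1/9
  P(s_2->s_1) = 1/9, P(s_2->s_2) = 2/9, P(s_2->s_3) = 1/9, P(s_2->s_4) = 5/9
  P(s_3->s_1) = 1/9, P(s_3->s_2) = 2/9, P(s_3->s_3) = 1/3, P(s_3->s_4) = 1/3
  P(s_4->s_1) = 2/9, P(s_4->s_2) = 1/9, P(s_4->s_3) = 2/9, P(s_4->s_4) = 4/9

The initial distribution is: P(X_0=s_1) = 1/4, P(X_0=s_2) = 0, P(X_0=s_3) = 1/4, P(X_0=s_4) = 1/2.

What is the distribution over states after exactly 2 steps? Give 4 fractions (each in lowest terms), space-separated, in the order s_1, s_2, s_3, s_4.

Propagating the distribution step by step (d_{t+1} = d_t * P):
d_0 = (s_1=1/4, s_2=0, s_3=1/4, s_4=1/2)
  d_1[s_1] = 1/4*1/9 + 0*1/9 + 1/4*1/9 + 1/2*2/9 = 1/6
  d_1[s_2] = 1/4*4/9 + 0*2/9 + 1/4*2/9 + 1/2*1/9 = 2/9
  d_1[s_3] = 1/4*1/3 + 0*1/9 + 1/4*1/3 + 1/2*2/9 = 5/18
  d_1[s_4] = 1/4*1/9 + 0*5/9 + 1/4*1/3 + 1/2*4/9 = 1/3
d_1 = (s_1=1/6, s_2=2/9, s_3=5/18, s_4=1/3)
  d_2[s_1] = 1/6*1/9 + 2/9*1/9 + 5/18*1/9 + 1/3*2/9 = 4/27
  d_2[s_2] = 1/6*4/9 + 2/9*2/9 + 5/18*2/9 + 1/3*1/9 = 2/9
  d_2[s_3] = 1/6*1/3 + 2/9*1/9 + 5/18*1/3 + 1/3*2/9 = 20/81
  d_2[s_4] = 1/6*1/9 + 2/9*5/9 + 5/18*1/3 + 1/3*4/9 = 31/81
d_2 = (s_1=4/27, s_2=2/9, s_3=20/81, s_4=31/81)

Answer: 4/27 2/9 20/81 31/81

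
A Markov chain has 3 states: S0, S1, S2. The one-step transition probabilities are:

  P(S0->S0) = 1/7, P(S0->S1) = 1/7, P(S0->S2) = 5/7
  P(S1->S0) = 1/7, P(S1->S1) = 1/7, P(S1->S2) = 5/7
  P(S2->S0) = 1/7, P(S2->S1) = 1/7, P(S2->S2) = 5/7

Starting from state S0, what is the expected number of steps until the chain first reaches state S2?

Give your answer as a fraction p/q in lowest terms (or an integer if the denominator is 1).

Answer: 7/5

Derivation:
Let h_i = expected steps to first reach S2 from state i.
Boundary: h_S2 = 0.
First-step equations for the other states:
  h_S0 = 1 + 1/7*h_S0 + 1/7*h_S1 + 5/7*h_S2
  h_S1 = 1 + 1/7*h_S0 + 1/7*h_S1 + 5/7*h_S2

Substituting h_S2 = 0 and rearranging gives the linear system (I - Q) h = 1:
  [6/7, -1/7] . (h_S0, h_S1) = 1
  [-1/7, 6/7] . (h_S0, h_S1) = 1

Solving yields:
  h_S0 = 7/5
  h_S1 = 7/5

Starting state is S0, so the expected hitting time is h_S0 = 7/5.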